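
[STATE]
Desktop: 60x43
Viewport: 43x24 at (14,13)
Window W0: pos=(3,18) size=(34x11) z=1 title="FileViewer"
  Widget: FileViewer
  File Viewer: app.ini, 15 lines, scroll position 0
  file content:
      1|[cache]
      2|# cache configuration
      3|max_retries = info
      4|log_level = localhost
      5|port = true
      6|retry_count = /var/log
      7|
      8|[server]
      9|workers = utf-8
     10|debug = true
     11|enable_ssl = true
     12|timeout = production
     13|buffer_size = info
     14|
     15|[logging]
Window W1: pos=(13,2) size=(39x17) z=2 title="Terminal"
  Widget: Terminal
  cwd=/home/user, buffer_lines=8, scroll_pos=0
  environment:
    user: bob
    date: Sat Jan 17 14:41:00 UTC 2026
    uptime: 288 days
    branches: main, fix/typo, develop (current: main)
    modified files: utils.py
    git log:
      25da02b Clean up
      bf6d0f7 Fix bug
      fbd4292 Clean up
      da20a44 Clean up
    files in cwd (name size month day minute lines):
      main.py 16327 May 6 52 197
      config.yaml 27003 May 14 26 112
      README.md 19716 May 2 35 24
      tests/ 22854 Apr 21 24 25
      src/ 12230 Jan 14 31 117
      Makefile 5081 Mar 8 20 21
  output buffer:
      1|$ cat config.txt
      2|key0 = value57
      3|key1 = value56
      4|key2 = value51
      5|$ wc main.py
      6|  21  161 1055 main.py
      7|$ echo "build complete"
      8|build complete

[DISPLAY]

$ █                                  ┃     
                                     ┃     
                                     ┃     
                                     ┃     
                                     ┃     
━━━━━━━━━━━━━━━━━━━━━━━━━━━━━━━━━━━━━┛     
r                     ┃                    
──────────────────────┨                    
                     ▲┃                    
nfiguration          █┃                    
s = info             ░┃                    
= localhost          ░┃                    
e                    ░┃                    
t = /var/log         ░┃                    
                     ▼┃                    
━━━━━━━━━━━━━━━━━━━━━━┛                    
                                           
                                           
                                           
                                           
                                           
                                           
                                           
                                           


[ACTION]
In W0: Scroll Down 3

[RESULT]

$ █                                  ┃     
                                     ┃     
                                     ┃     
                                     ┃     
                                     ┃     
━━━━━━━━━━━━━━━━━━━━━━━━━━━━━━━━━━━━━┛     
r                     ┃                    
──────────────────────┨                    
= localhost          ▲┃                    
e                    ░┃                    
t = /var/log         █┃                    
                     ░┃                    
                     ░┃                    
utf-8                ░┃                    
ue                   ▼┃                    
━━━━━━━━━━━━━━━━━━━━━━┛                    
                                           
                                           
                                           
                                           
                                           
                                           
                                           
                                           


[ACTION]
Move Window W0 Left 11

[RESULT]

$ █                                  ┃     
                                     ┃     
                                     ┃     
                                     ┃     
                                     ┃     
━━━━━━━━━━━━━━━━━━━━━━━━━━━━━━━━━━━━━┛     
                   ┃                       
───────────────────┨                       
ocalhost          ▲┃                       
                  ░┃                       
 /var/log         █┃                       
                  ░┃                       
                  ░┃                       
-8                ░┃                       
                  ▼┃                       
━━━━━━━━━━━━━━━━━━━┛                       
                                           
                                           
                                           
                                           
                                           
                                           
                                           
                                           


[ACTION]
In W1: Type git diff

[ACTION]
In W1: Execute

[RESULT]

+++ b/main.py                        ┃     
@@ -1,3 +1,4 @@                      ┃     
+# updated                           ┃     
 import sys                          ┃     
$ █                                  ┃     
━━━━━━━━━━━━━━━━━━━━━━━━━━━━━━━━━━━━━┛     
                   ┃                       
───────────────────┨                       
ocalhost          ▲┃                       
                  ░┃                       
 /var/log         █┃                       
                  ░┃                       
                  ░┃                       
-8                ░┃                       
                  ▼┃                       
━━━━━━━━━━━━━━━━━━━┛                       
                                           
                                           
                                           
                                           
                                           
                                           
                                           
                                           


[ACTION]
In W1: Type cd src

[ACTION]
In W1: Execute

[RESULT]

+# updated                           ┃     
 import sys                          ┃     
$ cd src                             ┃     
                                     ┃     
$ █                                  ┃     
━━━━━━━━━━━━━━━━━━━━━━━━━━━━━━━━━━━━━┛     
                   ┃                       
───────────────────┨                       
ocalhost          ▲┃                       
                  ░┃                       
 /var/log         █┃                       
                  ░┃                       
                  ░┃                       
-8                ░┃                       
                  ▼┃                       
━━━━━━━━━━━━━━━━━━━┛                       
                                           
                                           
                                           
                                           
                                           
                                           
                                           
                                           


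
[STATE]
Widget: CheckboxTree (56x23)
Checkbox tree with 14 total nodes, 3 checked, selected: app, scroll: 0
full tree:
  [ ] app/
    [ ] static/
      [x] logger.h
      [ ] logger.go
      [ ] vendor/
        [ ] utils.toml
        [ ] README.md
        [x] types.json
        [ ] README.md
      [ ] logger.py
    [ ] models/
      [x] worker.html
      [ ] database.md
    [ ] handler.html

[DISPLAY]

>[-] app/                                               
   [-] static/                                          
     [x] logger.h                                       
     [ ] logger.go                                      
     [-] vendor/                                        
       [ ] utils.toml                                   
       [ ] README.md                                    
       [x] types.json                                   
       [ ] README.md                                    
     [ ] logger.py                                      
   [-] models/                                          
     [x] worker.html                                    
     [ ] database.md                                    
   [ ] handler.html                                     
                                                        
                                                        
                                                        
                                                        
                                                        
                                                        
                                                        
                                                        
                                                        


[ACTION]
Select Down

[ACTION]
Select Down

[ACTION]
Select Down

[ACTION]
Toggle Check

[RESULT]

 [-] app/                                               
   [-] static/                                          
     [x] logger.h                                       
>    [x] logger.go                                      
     [-] vendor/                                        
       [ ] utils.toml                                   
       [ ] README.md                                    
       [x] types.json                                   
       [ ] README.md                                    
     [ ] logger.py                                      
   [-] models/                                          
     [x] worker.html                                    
     [ ] database.md                                    
   [ ] handler.html                                     
                                                        
                                                        
                                                        
                                                        
                                                        
                                                        
                                                        
                                                        
                                                        


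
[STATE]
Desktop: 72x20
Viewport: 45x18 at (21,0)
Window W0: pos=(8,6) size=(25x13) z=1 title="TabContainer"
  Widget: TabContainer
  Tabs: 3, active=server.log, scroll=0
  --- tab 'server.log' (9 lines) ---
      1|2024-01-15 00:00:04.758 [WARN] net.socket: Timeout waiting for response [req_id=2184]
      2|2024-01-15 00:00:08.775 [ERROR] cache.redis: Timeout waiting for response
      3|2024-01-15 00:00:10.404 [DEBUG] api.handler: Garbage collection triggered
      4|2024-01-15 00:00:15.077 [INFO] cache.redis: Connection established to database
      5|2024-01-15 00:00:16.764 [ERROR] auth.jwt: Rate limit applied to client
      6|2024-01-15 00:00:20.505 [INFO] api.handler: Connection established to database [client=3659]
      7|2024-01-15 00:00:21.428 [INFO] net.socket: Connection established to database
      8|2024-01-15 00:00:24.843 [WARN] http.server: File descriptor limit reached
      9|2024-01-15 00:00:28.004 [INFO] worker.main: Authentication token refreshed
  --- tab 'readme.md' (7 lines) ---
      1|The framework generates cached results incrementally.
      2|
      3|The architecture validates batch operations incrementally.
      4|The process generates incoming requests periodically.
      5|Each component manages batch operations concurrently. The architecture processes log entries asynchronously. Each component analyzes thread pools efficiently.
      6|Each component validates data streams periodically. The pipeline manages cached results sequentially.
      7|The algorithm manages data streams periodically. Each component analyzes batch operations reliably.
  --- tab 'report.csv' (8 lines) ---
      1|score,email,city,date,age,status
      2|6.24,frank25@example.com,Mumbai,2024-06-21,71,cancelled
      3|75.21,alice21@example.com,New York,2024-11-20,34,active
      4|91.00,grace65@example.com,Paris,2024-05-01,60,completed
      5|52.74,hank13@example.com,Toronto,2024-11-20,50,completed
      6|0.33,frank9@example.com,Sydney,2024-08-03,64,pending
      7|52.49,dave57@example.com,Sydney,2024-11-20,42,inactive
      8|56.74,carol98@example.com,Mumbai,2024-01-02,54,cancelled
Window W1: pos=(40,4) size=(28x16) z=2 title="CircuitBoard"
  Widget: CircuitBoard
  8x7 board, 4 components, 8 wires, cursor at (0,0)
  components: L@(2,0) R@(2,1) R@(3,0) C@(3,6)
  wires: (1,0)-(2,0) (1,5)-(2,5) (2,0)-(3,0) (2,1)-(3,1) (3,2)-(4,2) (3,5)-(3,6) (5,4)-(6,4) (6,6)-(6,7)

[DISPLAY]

                                             
                                             
                                             
                                             
                   ┏━━━━━━━━━━━━━━━━━━━━━━━━━
                   ┃ CircuitBoard            
━━━━━━━━━━━┓       ┠─────────────────────────
r          ┃       ┃   0 1 2 3 4 5 6 7       
───────────┨       ┃0  [.]                   
│ readme.md┃       ┃                         
───────────┃       ┃1   ·                   ·
0:00:04.758┃       ┃    │                   │
0:00:08.775┃       ┃2   L   R               ·
0:00:10.404┃       ┃    │   │                
0:00:15.077┃       ┃3   R   ·   ·           ·
0:00:16.764┃       ┃            │            
0:00:20.505┃       ┃4           ·            
0:00:21.428┃       ┃                         


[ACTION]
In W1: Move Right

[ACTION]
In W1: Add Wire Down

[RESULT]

                                             
                                             
                                             
                                             
                   ┏━━━━━━━━━━━━━━━━━━━━━━━━━
                   ┃ CircuitBoard            
━━━━━━━━━━━┓       ┠─────────────────────────
r          ┃       ┃   0 1 2 3 4 5 6 7       
───────────┨       ┃0      [.]               
│ readme.md┃       ┃        │                
───────────┃       ┃1   ·   ·               ·
0:00:04.758┃       ┃    │                   │
0:00:08.775┃       ┃2   L   R               ·
0:00:10.404┃       ┃    │   │                
0:00:15.077┃       ┃3   R   ·   ·           ·
0:00:16.764┃       ┃            │            
0:00:20.505┃       ┃4           ·            
0:00:21.428┃       ┃                         


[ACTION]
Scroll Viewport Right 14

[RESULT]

                                             
                                             
                                             
                                             
             ┏━━━━━━━━━━━━━━━━━━━━━━━━━━┓    
             ┃ CircuitBoard             ┃    
━━━━━┓       ┠──────────────────────────┨    
     ┃       ┃   0 1 2 3 4 5 6 7        ┃    
─────┨       ┃0      [.]                ┃    
me.md┃       ┃        │                 ┃    
─────┃       ┃1   ·   ·               · ┃    
4.758┃       ┃    │                   │ ┃    
8.775┃       ┃2   L   R               · ┃    
0.404┃       ┃    │   │                 ┃    
5.077┃       ┃3   R   ·   ·           · ┃    
6.764┃       ┃            │             ┃    
0.505┃       ┃4           ·             ┃    
1.428┃       ┃                          ┃    


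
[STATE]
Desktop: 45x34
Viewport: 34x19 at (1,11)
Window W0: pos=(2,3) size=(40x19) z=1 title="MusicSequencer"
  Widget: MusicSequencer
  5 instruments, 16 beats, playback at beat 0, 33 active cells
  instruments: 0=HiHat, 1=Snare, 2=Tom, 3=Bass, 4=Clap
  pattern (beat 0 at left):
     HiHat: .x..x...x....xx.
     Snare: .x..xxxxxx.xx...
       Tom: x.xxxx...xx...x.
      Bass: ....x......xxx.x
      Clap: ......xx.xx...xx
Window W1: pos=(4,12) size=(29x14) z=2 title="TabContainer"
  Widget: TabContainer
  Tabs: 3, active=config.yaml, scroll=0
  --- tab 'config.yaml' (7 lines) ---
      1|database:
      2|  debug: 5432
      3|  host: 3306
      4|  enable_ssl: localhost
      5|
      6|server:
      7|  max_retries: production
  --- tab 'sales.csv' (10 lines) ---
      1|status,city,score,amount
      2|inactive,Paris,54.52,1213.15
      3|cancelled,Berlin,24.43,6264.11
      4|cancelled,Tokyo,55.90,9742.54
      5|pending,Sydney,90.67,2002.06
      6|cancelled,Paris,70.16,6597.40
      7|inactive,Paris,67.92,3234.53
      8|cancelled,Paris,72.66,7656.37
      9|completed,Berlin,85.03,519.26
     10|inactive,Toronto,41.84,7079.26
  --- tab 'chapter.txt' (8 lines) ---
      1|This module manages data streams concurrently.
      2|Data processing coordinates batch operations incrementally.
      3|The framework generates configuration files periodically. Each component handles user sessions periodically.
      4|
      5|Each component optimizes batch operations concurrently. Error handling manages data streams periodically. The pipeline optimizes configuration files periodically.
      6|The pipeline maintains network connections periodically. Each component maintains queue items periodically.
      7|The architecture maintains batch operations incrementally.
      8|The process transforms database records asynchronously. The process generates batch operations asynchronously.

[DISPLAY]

 ┃  Clap······██·██···██          
 ┃ ┏━━━━━━━━━━━━━━━━━━━━━━━━━━━┓  
 ┃ ┃ TabContainer              ┃  
 ┃ ┠───────────────────────────┨  
 ┃ ┃[config.yaml]│ sales.csv │ ┃  
 ┃ ┃───────────────────────────┃  
 ┃ ┃database:                  ┃  
 ┃ ┃  debug: 5432              ┃  
 ┃ ┃  host: 3306               ┃  
 ┃ ┃  enable_ssl: localhost    ┃  
 ┗━┃                           ┃━━
   ┃server:                    ┃  
   ┃  max_retries: production  ┃  
   ┃                           ┃  
   ┗━━━━━━━━━━━━━━━━━━━━━━━━━━━┛  
                                  
                                  
                                  
                                  


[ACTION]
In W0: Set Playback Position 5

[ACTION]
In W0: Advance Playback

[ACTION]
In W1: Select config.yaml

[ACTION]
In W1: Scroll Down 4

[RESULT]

 ┃  Clap······██·██···██          
 ┃ ┏━━━━━━━━━━━━━━━━━━━━━━━━━━━┓  
 ┃ ┃ TabContainer              ┃  
 ┃ ┠───────────────────────────┨  
 ┃ ┃[config.yaml]│ sales.csv │ ┃  
 ┃ ┃───────────────────────────┃  
 ┃ ┃                           ┃  
 ┃ ┃server:                    ┃  
 ┃ ┃  max_retries: production  ┃  
 ┃ ┃                           ┃  
 ┗━┃                           ┃━━
   ┃                           ┃  
   ┃                           ┃  
   ┃                           ┃  
   ┗━━━━━━━━━━━━━━━━━━━━━━━━━━━┛  
                                  
                                  
                                  
                                  


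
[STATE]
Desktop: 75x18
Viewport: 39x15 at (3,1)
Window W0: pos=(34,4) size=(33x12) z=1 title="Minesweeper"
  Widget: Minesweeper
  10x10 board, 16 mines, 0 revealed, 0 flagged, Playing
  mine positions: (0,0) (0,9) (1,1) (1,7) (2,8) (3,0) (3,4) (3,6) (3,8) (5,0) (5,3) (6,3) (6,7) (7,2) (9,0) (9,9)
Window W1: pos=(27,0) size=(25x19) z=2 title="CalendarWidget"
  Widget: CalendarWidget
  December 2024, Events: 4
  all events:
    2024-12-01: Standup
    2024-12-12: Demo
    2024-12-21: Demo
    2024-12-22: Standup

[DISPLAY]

                        ┃ CalendarWidge
                        ┠──────────────
                        ┃     December 
                        ┃Mo Tu We Th Fr
                        ┃              
                        ┃ 2  3  4  5  6
                        ┃ 9 10 11 12* 1
                        ┃16 17 18 19 20
                        ┃23 24 25 26 27
                        ┃30 31         
                        ┃              
                        ┃              
                        ┃              
                        ┃              
                        ┃              


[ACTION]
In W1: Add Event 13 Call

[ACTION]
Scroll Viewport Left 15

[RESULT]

                           ┃ CalendarWi
                           ┠───────────
                           ┃     Decemb
                           ┃Mo Tu We Th
                           ┃           
                           ┃ 2  3  4  5
                           ┃ 9 10 11 12
                           ┃16 17 18 19
                           ┃23 24 25 26
                           ┃30 31      
                           ┃           
                           ┃           
                           ┃           
                           ┃           
                           ┃           


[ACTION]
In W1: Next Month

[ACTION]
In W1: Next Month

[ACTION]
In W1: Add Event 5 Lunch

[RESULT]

                           ┃ CalendarWi
                           ┠───────────
                           ┃     Februa
                           ┃Mo Tu We Th
                           ┃           
                           ┃ 3  4  5*  
                           ┃10 11 12 13
                           ┃17 18 19 20
                           ┃24 25 26 27
                           ┃           
                           ┃           
                           ┃           
                           ┃           
                           ┃           
                           ┃           


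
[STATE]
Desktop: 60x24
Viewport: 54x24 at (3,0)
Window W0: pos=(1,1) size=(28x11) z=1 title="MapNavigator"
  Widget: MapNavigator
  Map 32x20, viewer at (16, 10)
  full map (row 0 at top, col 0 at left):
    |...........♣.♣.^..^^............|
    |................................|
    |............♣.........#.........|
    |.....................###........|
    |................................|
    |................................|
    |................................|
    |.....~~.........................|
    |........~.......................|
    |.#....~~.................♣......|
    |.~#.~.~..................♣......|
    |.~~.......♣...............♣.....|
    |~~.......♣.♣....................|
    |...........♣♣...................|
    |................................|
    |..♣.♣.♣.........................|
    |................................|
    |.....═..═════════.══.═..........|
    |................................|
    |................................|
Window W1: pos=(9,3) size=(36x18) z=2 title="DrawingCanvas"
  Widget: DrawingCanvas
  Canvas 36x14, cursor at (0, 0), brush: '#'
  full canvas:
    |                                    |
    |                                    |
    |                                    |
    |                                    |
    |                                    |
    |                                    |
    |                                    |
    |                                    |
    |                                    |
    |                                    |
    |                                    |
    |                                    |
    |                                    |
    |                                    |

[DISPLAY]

                                                      
━━━━━━━━━━━━━━━━━━━━━━━━━┓                            
MapNavigator             ┃                            
──────┏━━━━━━━━━━━━━━━━━━━━━━━━━━━━━━━━━━┓            
.~~...┃ DrawingCanvas                    ┃            
....~.┠──────────────────────────────────┨            
..~~..┃+                                 ┃            
~.~...┃                                  ┃            
......┃                                  ┃            
.....♣┃                                  ┃            
......┃                                  ┃            
━━━━━━┃                                  ┃            
      ┃                                  ┃            
      ┃                                  ┃            
      ┃                                  ┃            
      ┃                                  ┃            
      ┃                                  ┃            
      ┃                                  ┃            
      ┃                                  ┃            
      ┃                                  ┃            
      ┗━━━━━━━━━━━━━━━━━━━━━━━━━━━━━━━━━━┛            
                                                      
                                                      
                                                      


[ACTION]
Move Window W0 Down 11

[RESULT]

                                                      
                                                      
                                                      
      ┏━━━━━━━━━━━━━━━━━━━━━━━━━━━━━━━━━━┓            
      ┃ DrawingCanvas                    ┃            
      ┠──────────────────────────────────┨            
      ┃+                                 ┃            
      ┃                                  ┃            
      ┃                                  ┃            
      ┃                                  ┃            
      ┃                                  ┃            
      ┃                                  ┃            
━━━━━━┃                                  ┃            
MapNav┃                                  ┃            
──────┃                                  ┃            
.~~...┃                                  ┃            
....~.┃                                  ┃            
..~~..┃                                  ┃            
~.~...┃                                  ┃            
......┃                                  ┃            
.....♣┗━━━━━━━━━━━━━━━━━━━━━━━━━━━━━━━━━━┛            
.......♣♣................┃                            
━━━━━━━━━━━━━━━━━━━━━━━━━┛                            
                                                      


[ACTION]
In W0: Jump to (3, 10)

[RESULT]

                                                      
                                                      
                                                      
      ┏━━━━━━━━━━━━━━━━━━━━━━━━━━━━━━━━━━┓            
      ┃ DrawingCanvas                    ┃            
      ┠──────────────────────────────────┨            
      ┃+                                 ┃            
      ┃                                  ┃            
      ┃                                  ┃            
      ┃                                  ┃            
      ┃                                  ┃            
      ┃                                  ┃            
━━━━━━┃                                  ┃            
MapNav┃                                  ┃            
──────┃                                  ┃            
      ┃                                  ┃            
      ┃                                  ┃            
      ┃                                  ┃            
      ┃                                  ┃            
      ┃                                  ┃            
      ┗━━━━━━━━━━━━━━━━━━━━━━━━━━━━━━━━━━┛            
         ...........♣♣...┃                            
━━━━━━━━━━━━━━━━━━━━━━━━━┛                            
                                                      


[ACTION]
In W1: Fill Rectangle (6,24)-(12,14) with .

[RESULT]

                                                      
                                                      
                                                      
      ┏━━━━━━━━━━━━━━━━━━━━━━━━━━━━━━━━━━┓            
      ┃ DrawingCanvas                    ┃            
      ┠──────────────────────────────────┨            
      ┃+                                 ┃            
      ┃                                  ┃            
      ┃                                  ┃            
      ┃                                  ┃            
      ┃                                  ┃            
      ┃                                  ┃            
━━━━━━┃              ...........         ┃            
MapNav┃              ...........         ┃            
──────┃              ...........         ┃            
      ┃              ...........         ┃            
      ┃              ...........         ┃            
      ┃              ...........         ┃            
      ┃              ...........         ┃            
      ┃                                  ┃            
      ┗━━━━━━━━━━━━━━━━━━━━━━━━━━━━━━━━━━┛            
         ...........♣♣...┃                            
━━━━━━━━━━━━━━━━━━━━━━━━━┛                            
                                                      


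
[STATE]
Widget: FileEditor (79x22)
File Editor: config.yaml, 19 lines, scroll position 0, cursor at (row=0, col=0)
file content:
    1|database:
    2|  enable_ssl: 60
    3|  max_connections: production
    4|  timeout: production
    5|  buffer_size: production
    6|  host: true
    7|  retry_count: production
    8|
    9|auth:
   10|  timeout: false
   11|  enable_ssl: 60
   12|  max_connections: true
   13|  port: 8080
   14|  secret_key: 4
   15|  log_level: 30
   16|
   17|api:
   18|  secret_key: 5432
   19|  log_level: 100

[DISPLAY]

█atabase:                                                                     ▲
  enable_ssl: 60                                                              █
  max_connections: production                                                 ░
  timeout: production                                                         ░
  buffer_size: production                                                     ░
  host: true                                                                  ░
  retry_count: production                                                     ░
                                                                              ░
auth:                                                                         ░
  timeout: false                                                              ░
  enable_ssl: 60                                                              ░
  max_connections: true                                                       ░
  port: 8080                                                                  ░
  secret_key: 4                                                               ░
  log_level: 30                                                               ░
                                                                              ░
api:                                                                          ░
  secret_key: 5432                                                            ░
  log_level: 100                                                              ░
                                                                              ░
                                                                              ░
                                                                              ▼


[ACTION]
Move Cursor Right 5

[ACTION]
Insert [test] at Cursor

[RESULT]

databtest█se:                                                                 ▲
  enable_ssl: 60                                                              █
  max_connections: production                                                 ░
  timeout: production                                                         ░
  buffer_size: production                                                     ░
  host: true                                                                  ░
  retry_count: production                                                     ░
                                                                              ░
auth:                                                                         ░
  timeout: false                                                              ░
  enable_ssl: 60                                                              ░
  max_connections: true                                                       ░
  port: 8080                                                                  ░
  secret_key: 4                                                               ░
  log_level: 30                                                               ░
                                                                              ░
api:                                                                          ░
  secret_key: 5432                                                            ░
  log_level: 100                                                              ░
                                                                              ░
                                                                              ░
                                                                              ▼


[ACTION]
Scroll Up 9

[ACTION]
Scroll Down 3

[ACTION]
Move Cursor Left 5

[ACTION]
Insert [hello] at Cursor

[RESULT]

datahello█testase:                                                            ▲
  enable_ssl: 60                                                              █
  max_connections: production                                                 ░
  timeout: production                                                         ░
  buffer_size: production                                                     ░
  host: true                                                                  ░
  retry_count: production                                                     ░
                                                                              ░
auth:                                                                         ░
  timeout: false                                                              ░
  enable_ssl: 60                                                              ░
  max_connections: true                                                       ░
  port: 8080                                                                  ░
  secret_key: 4                                                               ░
  log_level: 30                                                               ░
                                                                              ░
api:                                                                          ░
  secret_key: 5432                                                            ░
  log_level: 100                                                              ░
                                                                              ░
                                                                              ░
                                                                              ▼


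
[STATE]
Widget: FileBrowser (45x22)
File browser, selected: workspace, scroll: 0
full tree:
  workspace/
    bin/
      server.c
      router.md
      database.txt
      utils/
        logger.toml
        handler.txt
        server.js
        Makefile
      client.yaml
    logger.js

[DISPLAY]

> [-] workspace/                             
    [+] bin/                                 
    logger.js                                
                                             
                                             
                                             
                                             
                                             
                                             
                                             
                                             
                                             
                                             
                                             
                                             
                                             
                                             
                                             
                                             
                                             
                                             
                                             


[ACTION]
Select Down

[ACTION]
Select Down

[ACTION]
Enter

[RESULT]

  [-] workspace/                             
    [+] bin/                                 
  > logger.js                                
                                             
                                             
                                             
                                             
                                             
                                             
                                             
                                             
                                             
                                             
                                             
                                             
                                             
                                             
                                             
                                             
                                             
                                             
                                             


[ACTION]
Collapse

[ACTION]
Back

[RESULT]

> [+] workspace/                             
                                             
                                             
                                             
                                             
                                             
                                             
                                             
                                             
                                             
                                             
                                             
                                             
                                             
                                             
                                             
                                             
                                             
                                             
                                             
                                             
                                             
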